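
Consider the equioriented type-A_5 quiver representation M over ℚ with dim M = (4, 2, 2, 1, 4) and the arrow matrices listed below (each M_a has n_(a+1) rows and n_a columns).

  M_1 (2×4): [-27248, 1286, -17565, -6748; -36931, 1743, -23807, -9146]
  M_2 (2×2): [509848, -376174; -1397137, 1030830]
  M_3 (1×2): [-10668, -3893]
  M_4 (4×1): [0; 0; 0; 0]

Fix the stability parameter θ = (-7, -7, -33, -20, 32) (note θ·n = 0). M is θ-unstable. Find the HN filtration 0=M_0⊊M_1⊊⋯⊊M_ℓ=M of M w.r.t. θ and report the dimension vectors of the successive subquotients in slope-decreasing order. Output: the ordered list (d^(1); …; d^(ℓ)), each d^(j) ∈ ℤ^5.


Barcode: M ≅ I[1,1]^2, I[1,3], I[1,4], I[5,5]^4. HN layers by μ_θ (4 steps, strictly decreasing):
  μ^(1)=32; μ^(2)=-7; μ^(3)=-47/3; μ^(4)=-67/4

((0, 0, 0, 0, 4); (2, 0, 0, 0, 0); (1, 1, 1, 0, 0); (1, 1, 1, 1, 0))


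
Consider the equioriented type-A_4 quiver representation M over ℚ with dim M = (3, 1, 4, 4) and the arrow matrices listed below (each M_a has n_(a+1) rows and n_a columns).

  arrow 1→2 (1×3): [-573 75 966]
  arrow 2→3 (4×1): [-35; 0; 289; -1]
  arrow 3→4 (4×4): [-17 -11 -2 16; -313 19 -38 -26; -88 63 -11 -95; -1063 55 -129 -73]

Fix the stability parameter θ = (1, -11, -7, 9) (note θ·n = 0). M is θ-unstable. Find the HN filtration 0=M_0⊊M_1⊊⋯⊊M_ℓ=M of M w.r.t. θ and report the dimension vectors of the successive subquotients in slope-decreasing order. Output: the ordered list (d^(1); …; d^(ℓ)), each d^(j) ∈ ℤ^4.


Barcode: M ≅ I[1,1]^2, I[1,4], I[3,4]^3. HN layers by μ_θ (4 steps, strictly decreasing):
  μ^(1)=9; μ^(2)=1; μ^(3)=-17/3; μ^(4)=-7

((0, 0, 0, 4); (2, 0, 0, 0); (1, 1, 1, 0); (0, 0, 3, 0))


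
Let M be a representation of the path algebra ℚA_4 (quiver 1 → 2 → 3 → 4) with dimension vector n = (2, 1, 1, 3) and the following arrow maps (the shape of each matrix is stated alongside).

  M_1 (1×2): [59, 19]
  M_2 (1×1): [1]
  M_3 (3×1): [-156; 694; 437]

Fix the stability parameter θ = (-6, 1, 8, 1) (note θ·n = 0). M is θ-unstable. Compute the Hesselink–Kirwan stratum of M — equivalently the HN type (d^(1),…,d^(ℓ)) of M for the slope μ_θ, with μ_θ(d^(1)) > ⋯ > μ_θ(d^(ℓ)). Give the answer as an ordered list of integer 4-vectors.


Barcode: M ≅ I[1,1], I[1,4], I[4,4]^2. HN layers by μ_θ (3 steps, strictly decreasing):
  μ^(1)=9/2; μ^(2)=1; μ^(3)=-6

((0, 0, 1, 1); (0, 1, 0, 2); (2, 0, 0, 0))


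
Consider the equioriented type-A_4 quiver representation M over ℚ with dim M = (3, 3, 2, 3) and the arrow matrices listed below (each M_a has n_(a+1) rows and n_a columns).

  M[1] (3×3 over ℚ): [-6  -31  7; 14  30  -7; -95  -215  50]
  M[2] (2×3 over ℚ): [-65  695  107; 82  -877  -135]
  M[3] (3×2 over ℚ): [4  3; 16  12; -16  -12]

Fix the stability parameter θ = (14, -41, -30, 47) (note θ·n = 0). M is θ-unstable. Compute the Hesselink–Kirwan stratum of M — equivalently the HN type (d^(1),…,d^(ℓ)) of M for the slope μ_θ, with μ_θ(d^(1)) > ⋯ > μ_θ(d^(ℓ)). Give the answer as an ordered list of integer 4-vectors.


Barcode: M ≅ I[1,2], I[1,3], I[1,4], I[4,4]^2. HN layers by μ_θ (3 steps, strictly decreasing):
  μ^(1)=47; μ^(2)=-27/2; μ^(3)=-19

((0, 0, 0, 3); (1, 1, 0, 0); (2, 2, 2, 0))


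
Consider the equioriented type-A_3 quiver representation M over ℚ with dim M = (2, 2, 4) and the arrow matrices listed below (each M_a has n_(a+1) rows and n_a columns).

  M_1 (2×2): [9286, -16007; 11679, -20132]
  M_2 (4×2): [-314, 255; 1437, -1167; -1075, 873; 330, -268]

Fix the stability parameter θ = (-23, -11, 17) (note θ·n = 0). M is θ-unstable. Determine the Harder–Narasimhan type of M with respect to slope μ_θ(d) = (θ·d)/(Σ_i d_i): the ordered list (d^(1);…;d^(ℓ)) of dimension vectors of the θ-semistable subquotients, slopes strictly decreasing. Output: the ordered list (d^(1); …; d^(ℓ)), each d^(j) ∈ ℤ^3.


Via rank(M_{q-1}∘⋯∘M_p): M ≅ I[1,3]^2, I[3,3]^2.
μ_θ-semistable layers: μ^(1)=17; μ^(2)=-11; μ^(3)=-23

((0, 0, 4); (0, 2, 0); (2, 0, 0))


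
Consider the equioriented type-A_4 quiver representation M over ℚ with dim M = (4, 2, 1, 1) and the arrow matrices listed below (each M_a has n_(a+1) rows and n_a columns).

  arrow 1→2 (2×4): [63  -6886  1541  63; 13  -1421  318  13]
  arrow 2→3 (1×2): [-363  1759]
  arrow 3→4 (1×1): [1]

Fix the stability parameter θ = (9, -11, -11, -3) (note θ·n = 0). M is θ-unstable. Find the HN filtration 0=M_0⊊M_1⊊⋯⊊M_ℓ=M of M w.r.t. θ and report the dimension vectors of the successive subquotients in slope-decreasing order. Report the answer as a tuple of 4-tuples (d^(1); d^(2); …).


Via rank(M_{q-1}∘⋯∘M_p): M ≅ I[1,1]^2, I[1,2], I[1,4].
μ_θ-semistable layers: μ^(1)=9; μ^(2)=-1; μ^(3)=-3; μ^(4)=-13/3

((2, 0, 0, 0); (1, 1, 0, 0); (0, 0, 0, 1); (1, 1, 1, 0))


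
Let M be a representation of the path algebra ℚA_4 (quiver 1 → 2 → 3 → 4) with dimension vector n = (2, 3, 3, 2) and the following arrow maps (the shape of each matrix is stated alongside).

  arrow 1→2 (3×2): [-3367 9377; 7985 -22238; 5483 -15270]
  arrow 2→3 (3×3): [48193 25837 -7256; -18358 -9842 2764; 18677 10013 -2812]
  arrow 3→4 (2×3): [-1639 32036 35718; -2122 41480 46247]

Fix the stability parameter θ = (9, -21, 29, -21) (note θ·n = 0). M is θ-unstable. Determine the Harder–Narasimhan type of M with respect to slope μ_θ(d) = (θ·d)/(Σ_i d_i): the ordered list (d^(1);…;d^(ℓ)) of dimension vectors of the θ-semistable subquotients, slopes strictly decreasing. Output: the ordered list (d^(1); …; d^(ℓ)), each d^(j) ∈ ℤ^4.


Via rank(M_{q-1}∘⋯∘M_p): M ≅ I[1,2], I[1,4], I[2,4], I[3,3].
μ_θ-semistable layers: μ^(1)=29; μ^(2)=4; μ^(3)=-6; μ^(4)=-21

((0, 0, 1, 0); (0, 0, 2, 2); (2, 2, 0, 0); (0, 1, 0, 0))


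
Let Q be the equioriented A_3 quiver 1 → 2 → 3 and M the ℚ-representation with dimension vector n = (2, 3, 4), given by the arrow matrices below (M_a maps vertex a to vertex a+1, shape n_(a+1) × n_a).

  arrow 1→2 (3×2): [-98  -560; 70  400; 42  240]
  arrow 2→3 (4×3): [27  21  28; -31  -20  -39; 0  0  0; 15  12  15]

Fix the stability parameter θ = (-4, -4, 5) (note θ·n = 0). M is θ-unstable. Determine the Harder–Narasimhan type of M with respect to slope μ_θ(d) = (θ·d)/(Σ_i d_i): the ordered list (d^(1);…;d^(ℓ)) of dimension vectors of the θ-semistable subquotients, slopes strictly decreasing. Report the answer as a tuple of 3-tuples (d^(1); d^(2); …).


Interval decomposition of M: I[1,1], I[1,2], I[2,3]^2, I[3,3]^2.
HN type (ℓ=2): μ^(1)=5; μ^(2)=-4

((0, 0, 4); (2, 3, 0))


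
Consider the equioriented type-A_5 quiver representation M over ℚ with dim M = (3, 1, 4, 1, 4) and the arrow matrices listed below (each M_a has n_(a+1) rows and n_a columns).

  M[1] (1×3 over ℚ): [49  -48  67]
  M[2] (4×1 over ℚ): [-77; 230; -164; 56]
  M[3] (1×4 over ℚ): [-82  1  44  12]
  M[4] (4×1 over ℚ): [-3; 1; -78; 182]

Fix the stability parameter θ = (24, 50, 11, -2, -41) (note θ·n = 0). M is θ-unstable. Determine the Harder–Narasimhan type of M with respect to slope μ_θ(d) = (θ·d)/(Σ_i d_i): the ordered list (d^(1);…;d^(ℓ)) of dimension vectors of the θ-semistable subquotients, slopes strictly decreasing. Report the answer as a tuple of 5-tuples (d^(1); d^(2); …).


Barcode: M ≅ I[1,1]^2, I[1,3], I[3,3]^2, I[3,5], I[5,5]^3. HN layers by μ_θ (5 steps, strictly decreasing):
  μ^(1)=61/2; μ^(2)=24; μ^(3)=11; μ^(4)=-32/3; μ^(5)=-41

((0, 1, 1, 0, 0); (3, 0, 0, 0, 0); (0, 0, 2, 0, 0); (0, 0, 1, 1, 1); (0, 0, 0, 0, 3))


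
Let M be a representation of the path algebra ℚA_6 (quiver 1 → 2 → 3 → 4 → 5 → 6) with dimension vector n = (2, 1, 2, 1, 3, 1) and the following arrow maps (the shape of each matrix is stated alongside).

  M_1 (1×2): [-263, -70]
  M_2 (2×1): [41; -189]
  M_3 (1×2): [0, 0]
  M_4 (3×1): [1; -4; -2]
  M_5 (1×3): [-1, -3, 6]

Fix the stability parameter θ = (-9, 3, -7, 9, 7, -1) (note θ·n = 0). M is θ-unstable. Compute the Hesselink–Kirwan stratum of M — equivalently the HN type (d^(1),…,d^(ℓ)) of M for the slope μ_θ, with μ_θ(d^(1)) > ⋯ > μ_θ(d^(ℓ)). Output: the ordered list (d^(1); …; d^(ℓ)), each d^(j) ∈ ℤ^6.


Barcode: M ≅ I[1,1], I[1,3], I[3,3], I[4,6], I[5,5]^2. HN layers by μ_θ (5 steps, strictly decreasing):
  μ^(1)=7; μ^(2)=5; μ^(3)=-2; μ^(4)=-7; μ^(5)=-9

((0, 0, 0, 0, 2, 0); (0, 0, 0, 1, 1, 1); (0, 1, 1, 0, 0, 0); (0, 0, 1, 0, 0, 0); (2, 0, 0, 0, 0, 0))


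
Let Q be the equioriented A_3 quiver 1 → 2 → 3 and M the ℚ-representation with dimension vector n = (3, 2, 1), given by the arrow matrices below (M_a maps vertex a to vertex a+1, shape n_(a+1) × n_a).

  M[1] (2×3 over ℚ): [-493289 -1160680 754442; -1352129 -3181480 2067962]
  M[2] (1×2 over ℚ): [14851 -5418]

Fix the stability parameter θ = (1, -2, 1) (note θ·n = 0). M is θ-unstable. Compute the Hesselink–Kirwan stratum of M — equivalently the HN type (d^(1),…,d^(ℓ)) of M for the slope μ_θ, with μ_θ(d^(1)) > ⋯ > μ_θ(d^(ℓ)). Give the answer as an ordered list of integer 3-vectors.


Barcode: M ≅ I[1,1]^2, I[1,3], I[2,2]. HN layers by μ_θ (3 steps, strictly decreasing):
  μ^(1)=1; μ^(2)=-1/2; μ^(3)=-2

((2, 0, 1); (1, 1, 0); (0, 1, 0))


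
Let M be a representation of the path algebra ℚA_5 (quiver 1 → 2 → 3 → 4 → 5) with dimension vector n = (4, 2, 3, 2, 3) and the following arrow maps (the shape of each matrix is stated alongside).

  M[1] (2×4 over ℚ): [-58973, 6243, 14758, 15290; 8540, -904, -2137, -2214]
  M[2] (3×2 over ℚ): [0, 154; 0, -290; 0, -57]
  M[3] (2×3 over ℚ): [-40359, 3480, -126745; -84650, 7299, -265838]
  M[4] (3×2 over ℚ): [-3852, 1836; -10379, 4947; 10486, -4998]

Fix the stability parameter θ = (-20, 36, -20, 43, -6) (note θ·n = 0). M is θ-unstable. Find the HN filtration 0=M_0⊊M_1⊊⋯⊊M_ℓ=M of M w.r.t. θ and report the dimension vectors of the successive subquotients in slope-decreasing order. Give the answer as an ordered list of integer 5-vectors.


Barcode: M ≅ I[1,1]^2, I[1,2], I[1,5], I[3,3], I[3,4], I[5,5]^2. HN layers by μ_θ (6 steps, strictly decreasing):
  μ^(1)=43; μ^(2)=36; μ^(3)=37/2; μ^(4)=8; μ^(5)=-6; μ^(6)=-20

((0, 0, 0, 1, 0); (0, 1, 0, 0, 0); (0, 0, 0, 1, 1); (0, 1, 1, 0, 0); (0, 0, 0, 0, 2); (4, 0, 2, 0, 0))


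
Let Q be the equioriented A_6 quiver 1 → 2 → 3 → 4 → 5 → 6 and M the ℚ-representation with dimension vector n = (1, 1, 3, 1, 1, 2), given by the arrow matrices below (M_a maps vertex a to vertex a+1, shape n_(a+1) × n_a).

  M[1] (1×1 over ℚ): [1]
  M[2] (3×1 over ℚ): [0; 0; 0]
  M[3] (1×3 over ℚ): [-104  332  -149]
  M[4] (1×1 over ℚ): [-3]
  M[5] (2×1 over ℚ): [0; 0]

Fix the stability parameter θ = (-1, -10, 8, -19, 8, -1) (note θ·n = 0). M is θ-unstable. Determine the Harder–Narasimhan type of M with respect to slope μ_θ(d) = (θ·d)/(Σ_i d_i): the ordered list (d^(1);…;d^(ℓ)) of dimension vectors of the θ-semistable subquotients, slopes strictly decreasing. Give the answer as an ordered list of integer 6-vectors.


Via rank(M_{q-1}∘⋯∘M_p): M ≅ I[1,2], I[3,3]^2, I[3,5], I[6,6]^2.
μ_θ-semistable layers: μ^(1)=8; μ^(2)=-1; μ^(3)=-11/2

((0, 0, 2, 0, 1, 0); (0, 0, 0, 0, 0, 2); (1, 1, 1, 1, 0, 0))


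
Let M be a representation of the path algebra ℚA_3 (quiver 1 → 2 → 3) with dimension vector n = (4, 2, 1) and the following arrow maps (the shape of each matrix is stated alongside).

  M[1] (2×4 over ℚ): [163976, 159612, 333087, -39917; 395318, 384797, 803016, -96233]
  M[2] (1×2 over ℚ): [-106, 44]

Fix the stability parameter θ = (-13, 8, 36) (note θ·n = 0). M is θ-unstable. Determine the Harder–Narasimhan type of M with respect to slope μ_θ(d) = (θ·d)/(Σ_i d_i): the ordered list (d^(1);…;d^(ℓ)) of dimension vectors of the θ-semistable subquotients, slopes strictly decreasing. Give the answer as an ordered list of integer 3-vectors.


Interval decomposition of M: I[1,1]^2, I[1,2], I[1,3].
HN type (ℓ=3): μ^(1)=36; μ^(2)=8; μ^(3)=-13

((0, 0, 1); (0, 2, 0); (4, 0, 0))


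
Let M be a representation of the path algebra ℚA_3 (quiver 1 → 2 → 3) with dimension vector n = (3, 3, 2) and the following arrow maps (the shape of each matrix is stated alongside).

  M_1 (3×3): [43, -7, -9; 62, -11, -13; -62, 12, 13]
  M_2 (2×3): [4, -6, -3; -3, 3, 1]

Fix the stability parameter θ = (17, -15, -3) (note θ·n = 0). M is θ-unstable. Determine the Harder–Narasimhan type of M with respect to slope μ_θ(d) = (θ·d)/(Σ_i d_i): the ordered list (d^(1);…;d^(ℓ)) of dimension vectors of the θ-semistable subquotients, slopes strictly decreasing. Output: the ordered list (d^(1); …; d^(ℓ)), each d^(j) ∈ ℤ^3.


Barcode: M ≅ I[1,2], I[1,3]^2. HN layers by μ_θ (2 steps, strictly decreasing):
  μ^(1)=1; μ^(2)=-1/3

((1, 1, 0); (2, 2, 2))


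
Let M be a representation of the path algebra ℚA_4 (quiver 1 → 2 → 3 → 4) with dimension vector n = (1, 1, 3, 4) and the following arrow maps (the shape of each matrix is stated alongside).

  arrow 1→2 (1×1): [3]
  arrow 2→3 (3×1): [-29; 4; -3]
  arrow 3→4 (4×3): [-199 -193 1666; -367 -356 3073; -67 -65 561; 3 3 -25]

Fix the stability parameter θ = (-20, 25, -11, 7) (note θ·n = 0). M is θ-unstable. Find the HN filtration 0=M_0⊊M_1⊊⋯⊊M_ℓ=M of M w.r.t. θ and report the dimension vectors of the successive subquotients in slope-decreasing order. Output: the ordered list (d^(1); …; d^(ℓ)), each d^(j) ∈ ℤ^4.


Interval decomposition of M: I[1,4], I[3,4]^2, I[4,4].
HN type (ℓ=3): μ^(1)=7; μ^(2)=-11; μ^(3)=-20

((0, 1, 1, 4); (0, 0, 2, 0); (1, 0, 0, 0))


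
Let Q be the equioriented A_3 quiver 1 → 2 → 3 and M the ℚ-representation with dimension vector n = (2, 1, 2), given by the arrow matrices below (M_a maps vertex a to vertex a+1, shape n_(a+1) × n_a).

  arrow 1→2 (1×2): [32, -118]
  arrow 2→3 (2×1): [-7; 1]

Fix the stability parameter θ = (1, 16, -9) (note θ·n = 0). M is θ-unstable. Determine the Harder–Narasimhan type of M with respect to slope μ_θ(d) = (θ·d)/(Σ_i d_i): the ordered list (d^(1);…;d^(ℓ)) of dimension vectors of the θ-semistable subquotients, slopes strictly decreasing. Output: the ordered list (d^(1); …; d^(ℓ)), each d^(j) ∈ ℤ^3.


Via rank(M_{q-1}∘⋯∘M_p): M ≅ I[1,1], I[1,3], I[3,3].
μ_θ-semistable layers: μ^(1)=7/2; μ^(2)=1; μ^(3)=-9

((0, 1, 1); (2, 0, 0); (0, 0, 1))


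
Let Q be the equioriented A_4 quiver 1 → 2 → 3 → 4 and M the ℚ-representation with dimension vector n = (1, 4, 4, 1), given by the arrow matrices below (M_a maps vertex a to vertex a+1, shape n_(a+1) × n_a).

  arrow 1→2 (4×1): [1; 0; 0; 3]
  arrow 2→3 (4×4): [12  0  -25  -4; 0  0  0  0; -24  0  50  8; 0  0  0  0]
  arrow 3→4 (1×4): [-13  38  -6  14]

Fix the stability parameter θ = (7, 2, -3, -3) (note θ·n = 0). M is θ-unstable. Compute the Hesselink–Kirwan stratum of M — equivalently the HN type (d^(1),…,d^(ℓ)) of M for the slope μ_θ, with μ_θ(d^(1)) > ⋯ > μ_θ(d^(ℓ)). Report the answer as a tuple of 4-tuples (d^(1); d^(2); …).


Via rank(M_{q-1}∘⋯∘M_p): M ≅ I[1,2], I[2,2]^2, I[2,4], I[3,3]^3.
μ_θ-semistable layers: μ^(1)=9/2; μ^(2)=2; μ^(3)=-4/3; μ^(4)=-3

((1, 1, 0, 0); (0, 2, 0, 0); (0, 1, 1, 1); (0, 0, 3, 0))


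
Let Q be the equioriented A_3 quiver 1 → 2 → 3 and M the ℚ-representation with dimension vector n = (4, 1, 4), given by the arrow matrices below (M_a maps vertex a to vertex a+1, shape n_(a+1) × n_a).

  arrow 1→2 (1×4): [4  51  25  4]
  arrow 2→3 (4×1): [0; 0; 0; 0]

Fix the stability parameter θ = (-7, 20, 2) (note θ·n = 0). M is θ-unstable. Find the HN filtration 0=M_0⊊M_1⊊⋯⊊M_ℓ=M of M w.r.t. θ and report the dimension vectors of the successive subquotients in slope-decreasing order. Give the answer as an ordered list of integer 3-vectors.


Via rank(M_{q-1}∘⋯∘M_p): M ≅ I[1,1]^3, I[1,2], I[3,3]^4.
μ_θ-semistable layers: μ^(1)=20; μ^(2)=2; μ^(3)=-7

((0, 1, 0); (0, 0, 4); (4, 0, 0))


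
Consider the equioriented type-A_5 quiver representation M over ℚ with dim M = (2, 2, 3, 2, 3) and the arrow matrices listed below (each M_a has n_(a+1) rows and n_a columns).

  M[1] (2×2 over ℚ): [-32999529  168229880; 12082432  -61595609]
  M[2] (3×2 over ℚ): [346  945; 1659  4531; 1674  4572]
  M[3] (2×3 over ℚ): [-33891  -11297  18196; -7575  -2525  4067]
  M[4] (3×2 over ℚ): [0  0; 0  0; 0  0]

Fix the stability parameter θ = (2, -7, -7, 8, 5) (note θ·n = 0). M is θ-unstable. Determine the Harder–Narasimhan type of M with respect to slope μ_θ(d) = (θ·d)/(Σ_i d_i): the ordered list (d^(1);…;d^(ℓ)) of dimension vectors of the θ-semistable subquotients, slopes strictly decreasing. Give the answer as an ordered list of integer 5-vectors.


Interval decomposition of M: I[1,3], I[1,4], I[3,4], I[5,5]^3.
HN type (ℓ=4): μ^(1)=8; μ^(2)=5; μ^(3)=-4; μ^(4)=-7

((0, 0, 0, 2, 0); (0, 0, 0, 0, 3); (2, 2, 2, 0, 0); (0, 0, 1, 0, 0))


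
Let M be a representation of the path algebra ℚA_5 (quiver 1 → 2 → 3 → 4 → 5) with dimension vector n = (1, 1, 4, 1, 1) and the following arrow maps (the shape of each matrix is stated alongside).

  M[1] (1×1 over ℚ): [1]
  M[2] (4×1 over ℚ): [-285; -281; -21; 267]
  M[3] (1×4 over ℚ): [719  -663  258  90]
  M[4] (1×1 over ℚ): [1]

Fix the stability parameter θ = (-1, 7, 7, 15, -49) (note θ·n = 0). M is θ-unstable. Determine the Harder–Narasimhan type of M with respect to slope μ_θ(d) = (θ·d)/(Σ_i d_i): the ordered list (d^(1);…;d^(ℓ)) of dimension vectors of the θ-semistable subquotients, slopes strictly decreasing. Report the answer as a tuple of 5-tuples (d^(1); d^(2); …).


Via rank(M_{q-1}∘⋯∘M_p): M ≅ I[1,3], I[3,3]^2, I[3,5].
μ_θ-semistable layers: μ^(1)=7; μ^(2)=-1; μ^(3)=-9

((0, 1, 3, 0, 0); (1, 0, 0, 0, 0); (0, 0, 1, 1, 1))


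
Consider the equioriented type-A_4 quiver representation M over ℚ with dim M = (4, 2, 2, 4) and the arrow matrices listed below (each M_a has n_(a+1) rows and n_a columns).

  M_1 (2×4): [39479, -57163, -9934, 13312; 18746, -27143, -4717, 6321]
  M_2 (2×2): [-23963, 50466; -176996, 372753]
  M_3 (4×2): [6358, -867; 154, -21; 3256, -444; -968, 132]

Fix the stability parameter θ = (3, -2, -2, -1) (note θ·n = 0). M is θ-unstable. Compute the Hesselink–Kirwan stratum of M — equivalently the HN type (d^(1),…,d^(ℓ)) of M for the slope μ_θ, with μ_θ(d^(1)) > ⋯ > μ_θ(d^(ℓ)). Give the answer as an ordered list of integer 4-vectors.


Interval decomposition of M: I[1,1]^2, I[1,3], I[1,4], I[4,4]^3.
HN type (ℓ=4): μ^(1)=3; μ^(2)=-1/3; μ^(3)=-1/2; μ^(4)=-1

((2, 0, 0, 0); (1, 1, 1, 0); (1, 1, 1, 1); (0, 0, 0, 3))


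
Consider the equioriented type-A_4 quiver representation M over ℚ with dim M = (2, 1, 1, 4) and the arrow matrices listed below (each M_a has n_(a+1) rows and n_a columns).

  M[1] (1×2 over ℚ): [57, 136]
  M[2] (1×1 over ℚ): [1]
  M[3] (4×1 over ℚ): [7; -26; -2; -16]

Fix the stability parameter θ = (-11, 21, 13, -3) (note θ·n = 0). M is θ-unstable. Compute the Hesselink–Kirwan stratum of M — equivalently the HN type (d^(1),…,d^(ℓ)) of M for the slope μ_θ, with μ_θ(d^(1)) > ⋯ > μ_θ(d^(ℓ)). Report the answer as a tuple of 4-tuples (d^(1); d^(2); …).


Barcode: M ≅ I[1,1], I[1,4], I[4,4]^3. HN layers by μ_θ (3 steps, strictly decreasing):
  μ^(1)=31/3; μ^(2)=-3; μ^(3)=-11

((0, 1, 1, 1); (0, 0, 0, 3); (2, 0, 0, 0))


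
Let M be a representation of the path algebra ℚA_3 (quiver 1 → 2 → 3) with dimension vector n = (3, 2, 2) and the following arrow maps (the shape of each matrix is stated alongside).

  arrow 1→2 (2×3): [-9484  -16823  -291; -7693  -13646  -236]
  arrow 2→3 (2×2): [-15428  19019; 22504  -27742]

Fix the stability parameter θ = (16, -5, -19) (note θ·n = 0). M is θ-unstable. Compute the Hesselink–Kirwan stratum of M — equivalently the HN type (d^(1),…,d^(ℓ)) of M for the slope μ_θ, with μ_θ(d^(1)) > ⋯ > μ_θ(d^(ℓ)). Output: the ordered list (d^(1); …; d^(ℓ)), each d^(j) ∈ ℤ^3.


Barcode: M ≅ I[1,1], I[1,2], I[1,3], I[3,3]. HN layers by μ_θ (4 steps, strictly decreasing):
  μ^(1)=16; μ^(2)=11/2; μ^(3)=-8/3; μ^(4)=-19

((1, 0, 0); (1, 1, 0); (1, 1, 1); (0, 0, 1))


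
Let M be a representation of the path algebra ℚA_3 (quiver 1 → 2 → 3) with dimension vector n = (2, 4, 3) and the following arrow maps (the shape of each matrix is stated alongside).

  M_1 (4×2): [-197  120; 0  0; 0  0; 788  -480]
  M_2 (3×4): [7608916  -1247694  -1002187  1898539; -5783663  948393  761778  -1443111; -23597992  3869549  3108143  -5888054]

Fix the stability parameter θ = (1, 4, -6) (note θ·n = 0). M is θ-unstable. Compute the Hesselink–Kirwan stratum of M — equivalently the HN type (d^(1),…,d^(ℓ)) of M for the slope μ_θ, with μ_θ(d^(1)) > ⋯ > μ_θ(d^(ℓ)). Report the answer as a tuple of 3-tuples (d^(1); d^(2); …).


Barcode: M ≅ I[1,1], I[1,3], I[2,2], I[2,3]^2. HN layers by μ_θ (4 steps, strictly decreasing):
  μ^(1)=4; μ^(2)=1; μ^(3)=-1/3; μ^(4)=-1

((0, 1, 0); (1, 0, 0); (1, 1, 1); (0, 2, 2))


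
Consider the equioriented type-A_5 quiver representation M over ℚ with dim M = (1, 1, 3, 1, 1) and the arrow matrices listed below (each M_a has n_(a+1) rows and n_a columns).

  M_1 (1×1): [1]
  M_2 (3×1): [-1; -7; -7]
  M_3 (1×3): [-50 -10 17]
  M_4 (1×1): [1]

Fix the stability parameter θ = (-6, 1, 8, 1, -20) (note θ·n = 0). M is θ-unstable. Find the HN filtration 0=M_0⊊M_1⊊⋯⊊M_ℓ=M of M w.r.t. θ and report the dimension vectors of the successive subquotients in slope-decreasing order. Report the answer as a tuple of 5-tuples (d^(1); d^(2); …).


Barcode: M ≅ I[1,5], I[3,3]^2. HN layers by μ_θ (3 steps, strictly decreasing):
  μ^(1)=8; μ^(2)=-5/2; μ^(3)=-6

((0, 0, 2, 0, 0); (0, 1, 1, 1, 1); (1, 0, 0, 0, 0))


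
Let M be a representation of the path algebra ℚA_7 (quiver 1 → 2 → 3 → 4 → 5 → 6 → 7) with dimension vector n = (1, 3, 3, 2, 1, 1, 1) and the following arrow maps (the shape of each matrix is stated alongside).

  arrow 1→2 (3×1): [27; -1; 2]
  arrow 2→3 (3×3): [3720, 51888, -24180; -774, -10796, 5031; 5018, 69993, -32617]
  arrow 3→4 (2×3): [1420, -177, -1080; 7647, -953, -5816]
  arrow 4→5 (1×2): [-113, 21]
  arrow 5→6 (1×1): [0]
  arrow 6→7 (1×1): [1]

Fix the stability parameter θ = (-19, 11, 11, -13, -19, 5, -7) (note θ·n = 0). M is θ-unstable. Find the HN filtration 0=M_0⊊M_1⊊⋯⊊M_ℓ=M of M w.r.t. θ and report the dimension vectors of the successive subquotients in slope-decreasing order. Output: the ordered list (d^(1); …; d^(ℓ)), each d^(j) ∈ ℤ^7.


Via rank(M_{q-1}∘⋯∘M_p): M ≅ I[1,3], I[2,2], I[2,4], I[3,5], I[6,7].
μ_θ-semistable layers: μ^(1)=11; μ^(2)=3; μ^(3)=-1; μ^(4)=-7; μ^(5)=-19

((0, 2, 1, 0, 0, 0, 0); (0, 1, 1, 1, 0, 0, 0); (0, 0, 0, 0, 0, 1, 1); (0, 0, 1, 1, 1, 0, 0); (1, 0, 0, 0, 0, 0, 0))


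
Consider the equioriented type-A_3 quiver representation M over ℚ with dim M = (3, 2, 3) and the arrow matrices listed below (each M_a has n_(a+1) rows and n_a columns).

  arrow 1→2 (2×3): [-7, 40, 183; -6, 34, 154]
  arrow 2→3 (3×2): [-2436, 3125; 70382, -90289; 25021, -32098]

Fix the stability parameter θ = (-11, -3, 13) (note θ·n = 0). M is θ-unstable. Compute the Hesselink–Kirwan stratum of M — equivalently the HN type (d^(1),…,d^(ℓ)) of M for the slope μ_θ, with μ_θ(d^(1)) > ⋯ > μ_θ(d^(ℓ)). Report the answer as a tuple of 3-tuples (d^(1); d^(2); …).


Barcode: M ≅ I[1,1], I[1,3]^2, I[3,3]. HN layers by μ_θ (3 steps, strictly decreasing):
  μ^(1)=13; μ^(2)=-3; μ^(3)=-11

((0, 0, 3); (0, 2, 0); (3, 0, 0))


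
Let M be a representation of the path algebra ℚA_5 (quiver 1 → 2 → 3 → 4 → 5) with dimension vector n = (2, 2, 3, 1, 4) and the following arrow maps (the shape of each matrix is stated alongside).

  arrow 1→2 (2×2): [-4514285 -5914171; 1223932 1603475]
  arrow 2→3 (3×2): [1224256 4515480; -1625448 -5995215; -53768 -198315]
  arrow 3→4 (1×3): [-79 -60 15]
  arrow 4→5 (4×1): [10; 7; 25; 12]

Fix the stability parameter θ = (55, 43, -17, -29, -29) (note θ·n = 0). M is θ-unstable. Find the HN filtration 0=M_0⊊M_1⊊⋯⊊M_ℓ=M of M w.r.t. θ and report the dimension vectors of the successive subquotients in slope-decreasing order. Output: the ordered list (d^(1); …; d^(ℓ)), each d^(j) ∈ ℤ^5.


Barcode: M ≅ I[1,2], I[1,5], I[3,3]^2, I[5,5]^3. HN layers by μ_θ (4 steps, strictly decreasing):
  μ^(1)=49; μ^(2)=23/5; μ^(3)=-17; μ^(4)=-29

((1, 1, 0, 0, 0); (1, 1, 1, 1, 1); (0, 0, 2, 0, 0); (0, 0, 0, 0, 3))


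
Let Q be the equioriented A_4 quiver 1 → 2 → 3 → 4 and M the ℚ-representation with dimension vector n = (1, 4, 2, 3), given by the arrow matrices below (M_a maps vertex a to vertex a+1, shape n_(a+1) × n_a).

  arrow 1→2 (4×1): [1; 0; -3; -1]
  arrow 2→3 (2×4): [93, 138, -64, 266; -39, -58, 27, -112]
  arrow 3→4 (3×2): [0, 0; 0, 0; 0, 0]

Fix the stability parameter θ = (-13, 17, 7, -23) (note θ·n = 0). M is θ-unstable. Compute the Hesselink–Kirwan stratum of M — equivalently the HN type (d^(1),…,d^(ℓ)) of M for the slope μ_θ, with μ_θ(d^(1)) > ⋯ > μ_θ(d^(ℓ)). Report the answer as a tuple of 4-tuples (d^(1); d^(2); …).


Barcode: M ≅ I[1,3], I[2,2]^2, I[2,3], I[4,4]^3. HN layers by μ_θ (4 steps, strictly decreasing):
  μ^(1)=17; μ^(2)=12; μ^(3)=-13; μ^(4)=-23

((0, 2, 0, 0); (0, 2, 2, 0); (1, 0, 0, 0); (0, 0, 0, 3))


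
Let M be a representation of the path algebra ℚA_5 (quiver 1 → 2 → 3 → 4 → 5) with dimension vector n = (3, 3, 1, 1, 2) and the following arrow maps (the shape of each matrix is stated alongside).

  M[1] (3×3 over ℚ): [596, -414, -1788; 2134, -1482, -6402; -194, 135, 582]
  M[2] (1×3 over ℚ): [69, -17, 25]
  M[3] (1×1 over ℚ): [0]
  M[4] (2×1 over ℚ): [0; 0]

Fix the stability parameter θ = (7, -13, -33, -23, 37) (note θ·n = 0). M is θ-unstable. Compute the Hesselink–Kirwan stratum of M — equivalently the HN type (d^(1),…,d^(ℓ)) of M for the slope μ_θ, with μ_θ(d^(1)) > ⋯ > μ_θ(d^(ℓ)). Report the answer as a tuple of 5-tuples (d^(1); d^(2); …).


Barcode: M ≅ I[1,1], I[1,2], I[1,3], I[2,2], I[4,4], I[5,5]^2. HN layers by μ_θ (5 steps, strictly decreasing):
  μ^(1)=37; μ^(2)=7; μ^(3)=-3; μ^(4)=-13; μ^(5)=-23

((0, 0, 0, 0, 2); (1, 0, 0, 0, 0); (1, 1, 0, 0, 0); (1, 2, 1, 0, 0); (0, 0, 0, 1, 0))


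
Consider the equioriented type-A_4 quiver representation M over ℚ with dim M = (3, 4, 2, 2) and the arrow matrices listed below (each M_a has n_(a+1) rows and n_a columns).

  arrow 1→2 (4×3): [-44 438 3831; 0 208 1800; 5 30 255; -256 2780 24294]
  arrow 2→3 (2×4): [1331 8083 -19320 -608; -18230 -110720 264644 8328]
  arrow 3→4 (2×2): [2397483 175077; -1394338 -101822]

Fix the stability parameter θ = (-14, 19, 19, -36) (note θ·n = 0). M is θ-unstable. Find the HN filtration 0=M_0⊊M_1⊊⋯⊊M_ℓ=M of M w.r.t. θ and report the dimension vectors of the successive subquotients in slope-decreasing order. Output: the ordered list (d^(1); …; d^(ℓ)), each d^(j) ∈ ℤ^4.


Via rank(M_{q-1}∘⋯∘M_p): M ≅ I[1,1], I[1,3], I[1,4], I[2,2]^2, I[4,4].
μ_θ-semistable layers: μ^(1)=19; μ^(2)=2/3; μ^(3)=-14; μ^(4)=-36

((0, 3, 1, 0); (0, 1, 1, 1); (3, 0, 0, 0); (0, 0, 0, 1))


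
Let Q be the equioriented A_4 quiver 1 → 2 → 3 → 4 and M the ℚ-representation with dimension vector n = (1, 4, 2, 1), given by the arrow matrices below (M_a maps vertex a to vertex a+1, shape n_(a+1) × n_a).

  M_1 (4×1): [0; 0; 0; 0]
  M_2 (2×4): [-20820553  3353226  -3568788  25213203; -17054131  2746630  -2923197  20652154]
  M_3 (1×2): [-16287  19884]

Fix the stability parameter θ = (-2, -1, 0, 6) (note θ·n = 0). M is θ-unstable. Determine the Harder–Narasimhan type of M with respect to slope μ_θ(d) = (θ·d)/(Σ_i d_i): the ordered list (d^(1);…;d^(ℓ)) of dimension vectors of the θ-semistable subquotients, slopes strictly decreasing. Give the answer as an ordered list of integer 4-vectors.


Via rank(M_{q-1}∘⋯∘M_p): M ≅ I[1,1], I[2,2]^2, I[2,3], I[2,4].
μ_θ-semistable layers: μ^(1)=6; μ^(2)=0; μ^(3)=-1; μ^(4)=-2

((0, 0, 0, 1); (0, 0, 2, 0); (0, 4, 0, 0); (1, 0, 0, 0))


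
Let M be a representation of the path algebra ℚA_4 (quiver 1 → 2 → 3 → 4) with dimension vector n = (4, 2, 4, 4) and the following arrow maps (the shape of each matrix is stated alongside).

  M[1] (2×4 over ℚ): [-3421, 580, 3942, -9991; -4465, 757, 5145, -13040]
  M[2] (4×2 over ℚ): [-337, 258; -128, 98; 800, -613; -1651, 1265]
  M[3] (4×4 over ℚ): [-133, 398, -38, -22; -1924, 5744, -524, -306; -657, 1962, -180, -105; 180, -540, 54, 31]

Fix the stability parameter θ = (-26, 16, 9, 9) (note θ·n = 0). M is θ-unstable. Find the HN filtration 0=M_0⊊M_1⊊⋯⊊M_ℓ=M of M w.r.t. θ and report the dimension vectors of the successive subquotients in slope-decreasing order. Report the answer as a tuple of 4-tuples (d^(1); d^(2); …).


Via rank(M_{q-1}∘⋯∘M_p): M ≅ I[1,1]^2, I[1,4]^2, I[3,3]^2, I[4,4]^2.
μ_θ-semistable layers: μ^(1)=34/3; μ^(2)=9; μ^(3)=-26

((0, 2, 2, 2); (0, 0, 2, 2); (4, 0, 0, 0))


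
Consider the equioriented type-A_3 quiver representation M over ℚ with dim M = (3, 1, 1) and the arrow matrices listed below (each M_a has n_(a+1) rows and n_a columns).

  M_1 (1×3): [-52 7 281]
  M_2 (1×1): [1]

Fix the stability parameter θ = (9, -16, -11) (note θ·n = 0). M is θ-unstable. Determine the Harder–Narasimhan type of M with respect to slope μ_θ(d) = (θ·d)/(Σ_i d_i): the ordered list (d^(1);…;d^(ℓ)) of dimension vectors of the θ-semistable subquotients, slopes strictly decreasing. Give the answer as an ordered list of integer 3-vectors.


Barcode: M ≅ I[1,1]^2, I[1,3]. HN layers by μ_θ (2 steps, strictly decreasing):
  μ^(1)=9; μ^(2)=-6

((2, 0, 0); (1, 1, 1))


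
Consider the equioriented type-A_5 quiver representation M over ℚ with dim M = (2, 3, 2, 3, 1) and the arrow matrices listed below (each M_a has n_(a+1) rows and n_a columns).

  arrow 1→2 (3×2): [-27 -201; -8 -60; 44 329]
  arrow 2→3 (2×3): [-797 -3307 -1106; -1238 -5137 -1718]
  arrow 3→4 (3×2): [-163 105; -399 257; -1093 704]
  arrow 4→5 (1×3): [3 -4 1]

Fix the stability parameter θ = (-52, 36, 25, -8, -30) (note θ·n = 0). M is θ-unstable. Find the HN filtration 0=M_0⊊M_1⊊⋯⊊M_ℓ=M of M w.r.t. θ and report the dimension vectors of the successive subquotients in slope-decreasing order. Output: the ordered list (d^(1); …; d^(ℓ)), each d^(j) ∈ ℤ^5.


Interval decomposition of M: I[1,4], I[1,5], I[2,2], I[4,4].
HN type (ℓ=5): μ^(1)=36; μ^(2)=53/3; μ^(3)=23/4; μ^(4)=-8; μ^(5)=-52

((0, 1, 0, 0, 0); (0, 1, 1, 1, 0); (0, 1, 1, 1, 1); (0, 0, 0, 1, 0); (2, 0, 0, 0, 0))


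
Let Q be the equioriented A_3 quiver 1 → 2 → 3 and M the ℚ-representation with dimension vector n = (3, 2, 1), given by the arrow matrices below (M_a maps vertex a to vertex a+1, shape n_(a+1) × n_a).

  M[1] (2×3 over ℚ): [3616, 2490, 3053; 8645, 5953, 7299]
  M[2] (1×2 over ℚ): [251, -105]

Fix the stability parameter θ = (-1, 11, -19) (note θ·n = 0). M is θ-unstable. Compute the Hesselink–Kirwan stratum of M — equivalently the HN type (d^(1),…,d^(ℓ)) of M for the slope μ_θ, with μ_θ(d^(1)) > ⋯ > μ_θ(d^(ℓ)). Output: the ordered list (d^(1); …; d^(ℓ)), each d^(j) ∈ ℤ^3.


Interval decomposition of M: I[1,1], I[1,2], I[1,3].
HN type (ℓ=3): μ^(1)=11; μ^(2)=-1; μ^(3)=-3

((0, 1, 0); (2, 0, 0); (1, 1, 1))


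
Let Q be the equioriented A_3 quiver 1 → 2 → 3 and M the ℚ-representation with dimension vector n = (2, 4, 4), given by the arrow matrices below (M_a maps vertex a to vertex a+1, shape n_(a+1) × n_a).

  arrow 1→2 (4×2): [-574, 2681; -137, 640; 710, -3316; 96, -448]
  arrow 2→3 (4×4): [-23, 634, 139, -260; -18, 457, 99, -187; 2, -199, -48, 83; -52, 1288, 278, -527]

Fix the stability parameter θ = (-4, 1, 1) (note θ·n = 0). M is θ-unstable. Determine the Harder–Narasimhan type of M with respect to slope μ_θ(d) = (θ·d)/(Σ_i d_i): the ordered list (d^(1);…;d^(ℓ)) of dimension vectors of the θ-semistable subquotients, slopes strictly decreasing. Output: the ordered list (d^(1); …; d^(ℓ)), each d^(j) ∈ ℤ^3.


Interval decomposition of M: I[1,3]^2, I[2,3]^2.
HN type (ℓ=2): μ^(1)=1; μ^(2)=-4

((0, 4, 4); (2, 0, 0))


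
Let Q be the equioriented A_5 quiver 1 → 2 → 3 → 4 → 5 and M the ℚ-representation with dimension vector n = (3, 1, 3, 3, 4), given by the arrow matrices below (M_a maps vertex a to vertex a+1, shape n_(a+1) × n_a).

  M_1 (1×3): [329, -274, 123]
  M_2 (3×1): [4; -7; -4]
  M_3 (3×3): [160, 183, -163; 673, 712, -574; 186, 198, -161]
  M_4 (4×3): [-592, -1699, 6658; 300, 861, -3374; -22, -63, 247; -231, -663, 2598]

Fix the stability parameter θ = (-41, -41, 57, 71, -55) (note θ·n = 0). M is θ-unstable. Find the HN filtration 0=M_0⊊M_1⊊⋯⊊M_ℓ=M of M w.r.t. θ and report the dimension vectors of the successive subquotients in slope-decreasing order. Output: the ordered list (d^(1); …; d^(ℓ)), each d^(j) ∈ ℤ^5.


Interval decomposition of M: I[1,1]^2, I[1,5], I[3,5]^2, I[5,5].
HN type (ℓ=3): μ^(1)=73/3; μ^(2)=-41; μ^(3)=-55

((0, 0, 3, 3, 3); (3, 1, 0, 0, 0); (0, 0, 0, 0, 1))


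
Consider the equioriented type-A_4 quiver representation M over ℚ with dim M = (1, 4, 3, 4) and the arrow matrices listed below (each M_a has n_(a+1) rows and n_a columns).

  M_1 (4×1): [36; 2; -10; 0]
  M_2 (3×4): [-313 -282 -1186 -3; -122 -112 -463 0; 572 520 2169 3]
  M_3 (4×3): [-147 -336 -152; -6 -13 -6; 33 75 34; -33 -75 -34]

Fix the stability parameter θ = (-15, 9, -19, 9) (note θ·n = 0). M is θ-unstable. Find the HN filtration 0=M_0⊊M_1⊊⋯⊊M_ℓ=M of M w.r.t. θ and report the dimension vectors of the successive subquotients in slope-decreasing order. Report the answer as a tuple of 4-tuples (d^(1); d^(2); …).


Interval decomposition of M: I[1,4], I[2,2], I[2,3], I[2,4], I[4,4]^2.
HN type (ℓ=3): μ^(1)=9; μ^(2)=-5; μ^(3)=-15

((0, 1, 0, 4); (0, 3, 3, 0); (1, 0, 0, 0))


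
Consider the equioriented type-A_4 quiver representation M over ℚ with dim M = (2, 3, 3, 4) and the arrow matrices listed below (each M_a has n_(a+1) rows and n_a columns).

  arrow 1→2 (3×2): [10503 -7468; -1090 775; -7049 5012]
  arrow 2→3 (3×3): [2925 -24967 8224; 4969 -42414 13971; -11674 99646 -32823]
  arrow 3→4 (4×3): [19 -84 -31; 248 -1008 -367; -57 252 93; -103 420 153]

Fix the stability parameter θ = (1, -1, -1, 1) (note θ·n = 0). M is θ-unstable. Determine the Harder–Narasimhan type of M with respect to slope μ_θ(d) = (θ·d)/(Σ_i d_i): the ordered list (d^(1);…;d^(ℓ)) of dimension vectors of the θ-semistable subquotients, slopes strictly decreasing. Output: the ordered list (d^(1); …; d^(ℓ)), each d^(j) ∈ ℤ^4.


Interval decomposition of M: I[1,4]^2, I[2,3], I[4,4]^2.
HN type (ℓ=3): μ^(1)=1; μ^(2)=-1/3; μ^(3)=-1

((0, 0, 0, 4); (2, 2, 2, 0); (0, 1, 1, 0))


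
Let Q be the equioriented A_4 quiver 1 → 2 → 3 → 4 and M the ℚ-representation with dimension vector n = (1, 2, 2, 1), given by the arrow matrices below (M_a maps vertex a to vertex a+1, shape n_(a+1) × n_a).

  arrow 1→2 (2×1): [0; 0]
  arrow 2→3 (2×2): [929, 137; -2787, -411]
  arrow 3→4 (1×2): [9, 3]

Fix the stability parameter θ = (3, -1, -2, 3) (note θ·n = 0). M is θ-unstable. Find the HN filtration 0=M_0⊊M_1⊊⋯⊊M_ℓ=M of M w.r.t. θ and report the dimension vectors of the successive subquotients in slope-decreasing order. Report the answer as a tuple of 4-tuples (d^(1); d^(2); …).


Via rank(M_{q-1}∘⋯∘M_p): M ≅ I[1,1], I[2,2], I[2,3], I[3,4].
μ_θ-semistable layers: μ^(1)=3; μ^(2)=-1; μ^(3)=-3/2; μ^(4)=-2

((1, 0, 0, 1); (0, 1, 0, 0); (0, 1, 1, 0); (0, 0, 1, 0))


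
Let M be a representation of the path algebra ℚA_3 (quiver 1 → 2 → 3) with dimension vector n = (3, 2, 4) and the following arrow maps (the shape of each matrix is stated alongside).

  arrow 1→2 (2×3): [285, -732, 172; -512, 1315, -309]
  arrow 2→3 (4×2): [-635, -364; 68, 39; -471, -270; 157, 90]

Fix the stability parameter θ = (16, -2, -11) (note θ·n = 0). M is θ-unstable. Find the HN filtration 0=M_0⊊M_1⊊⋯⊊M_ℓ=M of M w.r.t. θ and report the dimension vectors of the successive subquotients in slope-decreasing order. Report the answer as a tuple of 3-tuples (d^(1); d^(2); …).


Interval decomposition of M: I[1,1], I[1,3]^2, I[3,3]^2.
HN type (ℓ=3): μ^(1)=16; μ^(2)=1; μ^(3)=-11

((1, 0, 0); (2, 2, 2); (0, 0, 2))


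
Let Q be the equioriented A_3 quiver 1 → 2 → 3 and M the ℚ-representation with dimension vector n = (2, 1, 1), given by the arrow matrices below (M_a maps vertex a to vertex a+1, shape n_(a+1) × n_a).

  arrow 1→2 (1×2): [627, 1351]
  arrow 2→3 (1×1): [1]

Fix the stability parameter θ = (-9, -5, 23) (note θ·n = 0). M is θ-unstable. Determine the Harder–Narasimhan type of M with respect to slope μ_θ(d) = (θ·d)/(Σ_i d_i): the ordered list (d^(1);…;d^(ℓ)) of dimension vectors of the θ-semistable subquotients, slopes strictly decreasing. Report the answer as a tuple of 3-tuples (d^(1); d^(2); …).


Interval decomposition of M: I[1,1], I[1,3].
HN type (ℓ=3): μ^(1)=23; μ^(2)=-5; μ^(3)=-9

((0, 0, 1); (0, 1, 0); (2, 0, 0))


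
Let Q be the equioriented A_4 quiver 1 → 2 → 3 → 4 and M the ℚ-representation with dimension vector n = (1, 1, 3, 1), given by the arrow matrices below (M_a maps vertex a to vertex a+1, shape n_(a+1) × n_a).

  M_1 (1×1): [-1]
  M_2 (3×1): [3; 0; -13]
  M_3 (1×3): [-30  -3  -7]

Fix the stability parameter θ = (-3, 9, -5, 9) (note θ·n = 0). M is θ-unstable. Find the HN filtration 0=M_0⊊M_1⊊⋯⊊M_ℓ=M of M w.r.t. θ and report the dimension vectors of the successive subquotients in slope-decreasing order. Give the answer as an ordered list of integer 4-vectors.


Interval decomposition of M: I[1,4], I[3,3]^2.
HN type (ℓ=4): μ^(1)=9; μ^(2)=2; μ^(3)=-3; μ^(4)=-5

((0, 0, 0, 1); (0, 1, 1, 0); (1, 0, 0, 0); (0, 0, 2, 0))


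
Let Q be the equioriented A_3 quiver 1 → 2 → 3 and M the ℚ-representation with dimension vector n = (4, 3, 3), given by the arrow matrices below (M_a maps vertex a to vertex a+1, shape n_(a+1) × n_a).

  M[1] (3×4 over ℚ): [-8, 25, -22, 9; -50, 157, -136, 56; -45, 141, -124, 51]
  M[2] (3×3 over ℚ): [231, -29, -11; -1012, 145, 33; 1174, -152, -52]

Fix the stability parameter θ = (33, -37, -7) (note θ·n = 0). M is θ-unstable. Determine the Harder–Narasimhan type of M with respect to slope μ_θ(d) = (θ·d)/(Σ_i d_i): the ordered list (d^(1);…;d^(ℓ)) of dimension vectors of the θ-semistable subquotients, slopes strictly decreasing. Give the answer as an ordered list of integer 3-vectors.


Interval decomposition of M: I[1,1], I[1,2], I[1,3]^2, I[3,3].
HN type (ℓ=4): μ^(1)=33; μ^(2)=-2; μ^(3)=-11/3; μ^(4)=-7

((1, 0, 0); (1, 1, 0); (2, 2, 2); (0, 0, 1))


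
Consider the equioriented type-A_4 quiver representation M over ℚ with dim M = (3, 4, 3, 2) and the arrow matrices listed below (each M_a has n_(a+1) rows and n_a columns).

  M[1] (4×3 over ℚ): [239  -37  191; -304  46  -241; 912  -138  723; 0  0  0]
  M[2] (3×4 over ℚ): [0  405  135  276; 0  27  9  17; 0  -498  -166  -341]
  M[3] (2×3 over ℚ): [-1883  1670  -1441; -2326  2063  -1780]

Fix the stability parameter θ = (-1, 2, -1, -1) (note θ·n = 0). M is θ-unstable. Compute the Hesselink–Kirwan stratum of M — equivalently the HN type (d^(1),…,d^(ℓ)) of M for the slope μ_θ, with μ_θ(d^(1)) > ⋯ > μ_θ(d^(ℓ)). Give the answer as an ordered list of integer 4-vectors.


Via rank(M_{q-1}∘⋯∘M_p): M ≅ I[1,1], I[1,2]^2, I[2,4]^2, I[3,3].
μ_θ-semistable layers: μ^(1)=2; μ^(2)=0; μ^(3)=-1

((0, 2, 0, 0); (0, 2, 2, 2); (3, 0, 1, 0))
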